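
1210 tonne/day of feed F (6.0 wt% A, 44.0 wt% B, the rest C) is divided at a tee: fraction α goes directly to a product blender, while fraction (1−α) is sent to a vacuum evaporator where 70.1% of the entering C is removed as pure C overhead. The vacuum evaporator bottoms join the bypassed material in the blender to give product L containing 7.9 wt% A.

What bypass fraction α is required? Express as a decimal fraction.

0.314

All 1210×0.060 = 72.6 tonne/day of A reaches L, so L = 72.6/0.079 = 918.99 tonne/day and vapour = 291.01 tonne/day.
The evaporator receives (1−α)·1210 of feed at 0.500 C and removes 0.701 of that C:
0.701×0.500×(1−α)×1210 = 291.01
(1−α) = 291.01/424.1 = 0.6862;  α = 0.3138.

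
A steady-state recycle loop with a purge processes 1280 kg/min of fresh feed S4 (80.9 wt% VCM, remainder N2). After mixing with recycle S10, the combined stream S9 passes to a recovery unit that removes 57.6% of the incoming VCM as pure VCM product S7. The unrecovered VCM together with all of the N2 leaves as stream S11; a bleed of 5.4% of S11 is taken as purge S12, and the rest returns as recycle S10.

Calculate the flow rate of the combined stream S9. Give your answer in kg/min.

N2 enters only via S4 and leaves only via the purge: 1280×0.191 = 0.054×(N2 in S11), and the recovery unit passes all N2, so N2 in S9 = N2 in S11 = 4527.4 kg/min.
VCM in S9: m_A = 1280×0.809 + (1−0.054)·(1−0.576)·m_A, so m_A = 1035.5/0.5989 = 1729 kg/min.
S9 = 1729 + 4527.4 = 6256.5 kg/min.

6256 kg/min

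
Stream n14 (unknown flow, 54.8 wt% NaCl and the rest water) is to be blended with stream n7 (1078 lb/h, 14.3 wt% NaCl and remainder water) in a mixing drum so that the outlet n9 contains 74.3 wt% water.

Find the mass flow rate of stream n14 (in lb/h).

422.3 lb/h

Let n14 be the unknown flow. Total out = 1078 + n14.
water balance: 923.85 + 0.452·n14 = 0.743·(1078 + n14)
(0.452 − 0.743)·n14 = 0.743×1078 − 923.85 = -122.89
n14 = -122.89 / -0.291 = 422.31 lb/h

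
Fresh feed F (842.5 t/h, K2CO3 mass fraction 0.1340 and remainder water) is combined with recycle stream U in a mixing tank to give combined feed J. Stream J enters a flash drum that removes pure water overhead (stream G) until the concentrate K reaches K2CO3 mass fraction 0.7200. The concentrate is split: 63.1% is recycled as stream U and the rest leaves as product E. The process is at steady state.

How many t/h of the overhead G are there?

Overall K2CO3 balance (none leaves overhead): K2CO3 in fresh feed = K2CO3 in product, i.e. 842.5×0.134 = (1−0.631)·K·0.720.
K = 112.9/(0.720×0.369) = 424.93 t/h.
Recycle U = 0.631×424.93 = 268.13 t/h.
Combined feed J = 842.5 + 268.13 = 1110.6 t/h.
Overhead G = J − K = 1110.6 − 424.93 = 685.7 t/h.

685.7 t/h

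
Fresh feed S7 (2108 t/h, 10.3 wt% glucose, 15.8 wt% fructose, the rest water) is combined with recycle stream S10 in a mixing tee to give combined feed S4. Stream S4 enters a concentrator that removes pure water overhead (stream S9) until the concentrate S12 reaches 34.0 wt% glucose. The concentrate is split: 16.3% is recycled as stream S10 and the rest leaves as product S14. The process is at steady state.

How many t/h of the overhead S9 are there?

Overall glucose balance (none leaves overhead): glucose in fresh feed = glucose in product, i.e. 2108×0.103 = (1−0.163)·S12·0.340.
S12 = 217.12/(0.340×0.837) = 762.96 t/h.
Recycle S10 = 0.163×762.96 = 124.36 t/h.
Combined feed S4 = 2108 + 124.36 = 2232.4 t/h.
Overhead S9 = S4 − S12 = 2232.4 − 762.96 = 1469.4 t/h.

1469 t/h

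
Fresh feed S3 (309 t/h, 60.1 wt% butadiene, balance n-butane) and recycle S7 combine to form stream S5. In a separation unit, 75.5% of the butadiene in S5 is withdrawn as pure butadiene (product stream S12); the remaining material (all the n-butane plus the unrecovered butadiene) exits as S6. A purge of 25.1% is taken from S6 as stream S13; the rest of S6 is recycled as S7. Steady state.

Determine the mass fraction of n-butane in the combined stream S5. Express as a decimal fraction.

0.6835

n-butane enters only via S3 and leaves only via the purge: 309×0.399 = 0.251×(n-butane in S6), and the separation unit passes all n-butane, so n-butane in S5 = n-butane in S6 = 491.2 t/h.
butadiene in S5: m_A = 309×0.601 + (1−0.251)·(1−0.755)·m_A, so m_A = 185.71/0.8165 = 227.45 t/h.
S5 = 227.45 + 491.2 = 718.65 t/h.
n-butane fraction in S5 = 491.2/718.65 = 0.6835.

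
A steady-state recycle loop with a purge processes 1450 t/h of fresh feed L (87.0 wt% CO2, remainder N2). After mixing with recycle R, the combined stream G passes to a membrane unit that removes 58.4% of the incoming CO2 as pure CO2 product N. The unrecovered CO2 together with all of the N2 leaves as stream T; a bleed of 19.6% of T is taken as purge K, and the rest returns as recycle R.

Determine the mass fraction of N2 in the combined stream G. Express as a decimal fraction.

N2 enters only via L and leaves only via the purge: 1450×0.130 = 0.196×(N2 in T), and the membrane unit passes all N2, so N2 in G = N2 in T = 961.73 t/h.
CO2 in G: m_A = 1450×0.870 + (1−0.196)·(1−0.584)·m_A, so m_A = 1261.5/0.6655 = 1895.5 t/h.
G = 1895.5 + 961.73 = 2857.2 t/h.
N2 fraction in G = 961.73/2857.2 = 0.337.

0.337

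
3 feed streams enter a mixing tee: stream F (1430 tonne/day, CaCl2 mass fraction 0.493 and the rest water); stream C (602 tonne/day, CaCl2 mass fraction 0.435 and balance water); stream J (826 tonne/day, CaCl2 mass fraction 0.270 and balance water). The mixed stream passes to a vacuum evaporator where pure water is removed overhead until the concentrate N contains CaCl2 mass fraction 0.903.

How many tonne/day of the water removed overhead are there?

1540 tonne/day

CaCl2 entering = 1430×0.493 + 602×0.435 + 826×0.270 = 1189.9 tonne/day.
All CaCl2 reports to N, so N = 1189.9/0.903 = 1317.7 tonne/day.
Total feed = 2858 tonne/day; overhead = 2858 − 1317.7 = 1540.3 tonne/day.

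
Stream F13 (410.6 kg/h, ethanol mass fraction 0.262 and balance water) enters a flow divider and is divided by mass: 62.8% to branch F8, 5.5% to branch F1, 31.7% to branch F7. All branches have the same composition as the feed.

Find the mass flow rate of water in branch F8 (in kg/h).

Branch F8 total = 0.628×410.6 = 257.86 kg/h.
water in F8 = 0.738×257.86 = 190.3 kg/h.

190.3 kg/h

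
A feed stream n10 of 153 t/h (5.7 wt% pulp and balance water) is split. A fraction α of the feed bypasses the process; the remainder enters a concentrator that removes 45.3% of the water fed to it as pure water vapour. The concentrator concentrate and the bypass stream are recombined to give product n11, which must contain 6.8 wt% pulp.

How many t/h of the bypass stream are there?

95.06 t/h

All 153×0.057 = 8.721 t/h of pulp reaches n11, so n11 = 8.721/0.068 = 128.25 t/h and vapour = 24.75 t/h.
The evaporator receives (1−α)·153 of feed at 0.943 water and removes 0.453 of that water:
0.453×0.943×(1−α)×153 = 24.75
(1−α) = 24.75/65.358 = 0.3787;  α = 0.6213.
Bypass flow = 0.6213×153 = 95.062 t/h.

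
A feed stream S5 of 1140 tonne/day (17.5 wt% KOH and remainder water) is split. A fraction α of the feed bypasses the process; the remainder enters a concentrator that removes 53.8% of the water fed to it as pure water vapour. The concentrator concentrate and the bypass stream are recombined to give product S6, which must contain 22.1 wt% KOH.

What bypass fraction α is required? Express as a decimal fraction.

0.531

All 1140×0.175 = 199.5 tonne/day of KOH reaches S6, so S6 = 199.5/0.221 = 902.71 tonne/day and vapour = 237.29 tonne/day.
The evaporator receives (1−α)·1140 of feed at 0.825 water and removes 0.538 of that water:
0.538×0.825×(1−α)×1140 = 237.29
(1−α) = 237.29/505.99 = 0.4690;  α = 0.5310.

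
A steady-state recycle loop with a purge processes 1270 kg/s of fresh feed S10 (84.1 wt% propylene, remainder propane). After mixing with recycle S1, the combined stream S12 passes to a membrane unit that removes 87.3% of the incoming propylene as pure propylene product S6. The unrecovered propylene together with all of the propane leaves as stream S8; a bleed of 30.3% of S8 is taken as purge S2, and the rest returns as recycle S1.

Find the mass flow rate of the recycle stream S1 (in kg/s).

568.2 kg/s

propane enters only via S10 and leaves only via the purge: 1270×0.159 = 0.303×(propane in S8), and the membrane unit passes all propane, so propane in S12 = propane in S8 = 666.44 kg/s.
propylene in S12: m_A = 1270×0.841 + (1−0.303)·(1−0.873)·m_A, so m_A = 1068.1/0.9115 = 1171.8 kg/s.
S8 = (1−0.873)×1171.8 + 666.44 = 815.25 kg/s.
Recycle S1 = (1−0.303)×815.25 = 568.23 kg/s.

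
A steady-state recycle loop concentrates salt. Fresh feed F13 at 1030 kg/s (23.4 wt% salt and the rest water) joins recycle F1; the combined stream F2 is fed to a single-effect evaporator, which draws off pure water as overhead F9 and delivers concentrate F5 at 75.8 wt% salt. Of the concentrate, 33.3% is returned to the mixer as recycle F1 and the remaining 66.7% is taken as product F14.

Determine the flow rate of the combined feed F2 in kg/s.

1189 kg/s

Overall salt balance (none leaves overhead): salt in fresh feed = salt in product, i.e. 1030×0.234 = (1−0.333)·F5·0.758.
F5 = 241.02/(0.758×0.667) = 476.71 kg/s.
Recycle F1 = 0.333×476.71 = 158.75 kg/s.
Combined feed F2 = 1030 + 158.75 = 1188.7 kg/s.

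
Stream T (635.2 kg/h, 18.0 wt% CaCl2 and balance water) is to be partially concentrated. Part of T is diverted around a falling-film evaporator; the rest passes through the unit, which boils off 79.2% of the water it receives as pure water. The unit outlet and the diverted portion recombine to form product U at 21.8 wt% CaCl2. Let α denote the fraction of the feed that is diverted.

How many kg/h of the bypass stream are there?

All 635.2×0.180 = 114.34 kg/h of CaCl2 reaches U, so U = 114.34/0.218 = 524.48 kg/h and vapour = 110.72 kg/h.
The evaporator receives (1−α)·635.2 of feed at 0.820 water and removes 0.792 of that water:
0.792×0.820×(1−α)×635.2 = 110.72
(1−α) = 110.72/412.52 = 0.2684;  α = 0.7316.
Bypass flow = 0.7316×635.2 = 464.71 kg/h.

464.7 kg/h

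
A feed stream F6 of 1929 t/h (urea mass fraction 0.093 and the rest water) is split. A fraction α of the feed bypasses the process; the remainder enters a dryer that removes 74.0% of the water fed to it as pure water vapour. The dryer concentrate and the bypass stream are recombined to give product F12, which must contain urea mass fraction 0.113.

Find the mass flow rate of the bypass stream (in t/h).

All 1929×0.093 = 179.4 t/h of urea reaches F12, so F12 = 179.4/0.113 = 1587.6 t/h and vapour = 341.42 t/h.
The evaporator receives (1−α)·1929 of feed at 0.907 water and removes 0.740 of that water:
0.740×0.907×(1−α)×1929 = 341.42
(1−α) = 341.42/1294.7 = 0.2637;  α = 0.7363.
Bypass flow = 0.7363×1929 = 1420.3 t/h.

1420 t/h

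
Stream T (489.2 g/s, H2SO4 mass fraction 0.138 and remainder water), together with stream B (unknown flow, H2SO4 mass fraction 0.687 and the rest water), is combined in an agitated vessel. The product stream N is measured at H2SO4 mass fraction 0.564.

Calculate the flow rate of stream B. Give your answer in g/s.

Let B be the unknown flow. Total out = 489.2 + B.
H2SO4 balance: 67.51 + 0.687·B = 0.564·(489.2 + B)
(0.687 − 0.564)·B = 0.564×489.2 − 67.51 = 208.4
B = 208.4 / 0.123 = 1694.3 g/s

1694 g/s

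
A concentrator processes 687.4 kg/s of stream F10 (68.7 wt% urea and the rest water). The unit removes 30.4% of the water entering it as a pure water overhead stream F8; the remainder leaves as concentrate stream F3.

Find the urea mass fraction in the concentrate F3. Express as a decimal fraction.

urea is not removed: 687.4×0.687 = 472.24 kg/s of urea enters F3.
water entering = 687.4×0.313 = 215.16 kg/s; overhead removed = 0.304×215.16 = 65.407 kg/s.
Concentrate = 687.4 − 65.407 = 621.99 kg/s.
Mass fraction = 472.24/621.99 = 0.759.

0.759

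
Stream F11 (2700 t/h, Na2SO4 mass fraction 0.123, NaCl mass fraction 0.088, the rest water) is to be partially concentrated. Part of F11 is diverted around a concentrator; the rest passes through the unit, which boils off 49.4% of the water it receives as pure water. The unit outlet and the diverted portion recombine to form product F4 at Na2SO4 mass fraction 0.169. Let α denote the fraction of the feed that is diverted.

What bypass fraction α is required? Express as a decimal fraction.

0.302

All 2700×0.123 = 332.1 t/h of Na2SO4 reaches F4, so F4 = 332.1/0.169 = 1965.1 t/h and vapour = 734.91 t/h.
The evaporator receives (1−α)·2700 of feed at 0.789 water and removes 0.494 of that water:
0.494×0.789×(1−α)×2700 = 734.91
(1−α) = 734.91/1052.4 = 0.6983;  α = 0.3017.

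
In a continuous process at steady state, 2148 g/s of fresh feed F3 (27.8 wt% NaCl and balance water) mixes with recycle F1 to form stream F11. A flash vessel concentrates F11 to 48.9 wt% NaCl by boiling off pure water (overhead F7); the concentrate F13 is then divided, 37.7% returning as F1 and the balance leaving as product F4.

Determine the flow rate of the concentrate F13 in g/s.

Overall NaCl balance (none leaves overhead): NaCl in fresh feed = NaCl in product, i.e. 2148×0.278 = (1−0.377)·F13·0.489.
F13 = 597.14/(0.489×0.623) = 1960.1 g/s.

1960 g/s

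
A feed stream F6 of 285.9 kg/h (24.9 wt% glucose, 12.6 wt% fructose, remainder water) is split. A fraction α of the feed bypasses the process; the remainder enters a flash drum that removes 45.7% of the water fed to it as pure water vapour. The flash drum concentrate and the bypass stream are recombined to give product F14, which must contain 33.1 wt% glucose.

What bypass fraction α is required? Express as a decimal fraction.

0.133

All 285.9×0.249 = 71.189 kg/h of glucose reaches F14, so F14 = 71.189/0.331 = 215.07 kg/h and vapour = 70.827 kg/h.
The evaporator receives (1−α)·285.9 of feed at 0.625 water and removes 0.457 of that water:
0.457×0.625×(1−α)×285.9 = 70.827
(1−α) = 70.827/81.66 = 0.8673;  α = 0.1327.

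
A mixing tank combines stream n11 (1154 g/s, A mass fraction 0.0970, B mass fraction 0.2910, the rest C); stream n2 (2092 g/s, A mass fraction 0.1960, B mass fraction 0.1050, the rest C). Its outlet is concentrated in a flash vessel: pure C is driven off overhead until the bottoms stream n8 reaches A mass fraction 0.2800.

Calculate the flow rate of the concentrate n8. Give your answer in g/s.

A entering = 1154×0.097 + 2092×0.196 = 521.97 g/s.
All A reports to n8, so n8 = 521.97/0.280 = 1864.2 g/s.

1864 g/s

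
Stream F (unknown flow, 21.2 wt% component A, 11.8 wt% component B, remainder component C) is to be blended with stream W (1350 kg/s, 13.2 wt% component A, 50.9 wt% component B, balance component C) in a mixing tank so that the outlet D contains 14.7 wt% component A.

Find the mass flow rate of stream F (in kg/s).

311.5 kg/s

Let F be the unknown flow. Total out = 1350 + F.
component A balance: 178.2 + 0.212·F = 0.147·(1350 + F)
(0.212 − 0.147)·F = 0.147×1350 − 178.2 = 20.25
F = 20.25 / 0.065 = 311.54 kg/s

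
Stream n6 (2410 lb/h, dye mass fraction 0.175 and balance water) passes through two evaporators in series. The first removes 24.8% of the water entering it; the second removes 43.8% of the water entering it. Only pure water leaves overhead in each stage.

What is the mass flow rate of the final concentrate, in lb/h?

1262 lb/h

water in feed = 2410×0.825 = 1988.2 lb/h.
After stage 1: water left = (1−0.248)×1988.2 = 1495.2; stream total = 1916.9 lb/h.
After stage 2: water left = (1−0.438)×1495.2 = 840.28; final concentrate = 1262 lb/h.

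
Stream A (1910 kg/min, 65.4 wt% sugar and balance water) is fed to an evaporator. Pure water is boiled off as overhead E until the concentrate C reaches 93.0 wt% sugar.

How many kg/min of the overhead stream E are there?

sugar is conserved: 1910×0.654 = 1249.1 kg/min all reports to the concentrate.
Concentrate = 1249.1/(target fraction) = 1343.2 kg/min.
Overhead = 1910 − 1343.2 = 566.84 kg/min.

566.8 kg/min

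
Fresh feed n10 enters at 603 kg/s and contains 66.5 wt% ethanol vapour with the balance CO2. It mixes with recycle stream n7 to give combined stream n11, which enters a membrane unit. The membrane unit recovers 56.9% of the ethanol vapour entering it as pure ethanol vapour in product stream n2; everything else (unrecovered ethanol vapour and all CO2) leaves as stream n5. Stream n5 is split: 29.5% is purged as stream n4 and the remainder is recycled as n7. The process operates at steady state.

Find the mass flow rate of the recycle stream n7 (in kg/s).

657.8 kg/s

CO2 enters only via n10 and leaves only via the purge: 603×0.335 = 0.295×(CO2 in n5), and the membrane unit passes all CO2, so CO2 in n11 = CO2 in n5 = 684.76 kg/s.
ethanol vapour in n11: m_A = 603×0.665 + (1−0.295)·(1−0.569)·m_A, so m_A = 401/0.6961 = 576.02 kg/s.
n5 = (1−0.569)×576.02 + 684.76 = 933.03 kg/s.
Recycle n7 = (1−0.295)×933.03 = 657.78 kg/s.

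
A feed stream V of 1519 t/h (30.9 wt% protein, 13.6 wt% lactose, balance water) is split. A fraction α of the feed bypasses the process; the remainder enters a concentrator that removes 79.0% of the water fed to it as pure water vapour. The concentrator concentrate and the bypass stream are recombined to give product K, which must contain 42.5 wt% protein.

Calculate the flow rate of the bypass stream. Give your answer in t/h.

573.4 t/h

All 1519×0.309 = 469.37 t/h of protein reaches K, so K = 469.37/0.425 = 1104.4 t/h and vapour = 414.6 t/h.
The evaporator receives (1−α)·1519 of feed at 0.555 water and removes 0.790 of that water:
0.790×0.555×(1−α)×1519 = 414.6
(1−α) = 414.6/666.01 = 0.6225;  α = 0.3775.
Bypass flow = 0.3775×1519 = 573.4 t/h.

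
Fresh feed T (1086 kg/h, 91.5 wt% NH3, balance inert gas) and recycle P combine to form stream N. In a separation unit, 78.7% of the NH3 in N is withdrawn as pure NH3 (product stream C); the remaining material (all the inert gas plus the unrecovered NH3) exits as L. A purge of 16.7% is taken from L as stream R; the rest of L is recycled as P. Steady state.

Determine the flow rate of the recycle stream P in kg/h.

inert gas enters only via T and leaves only via the purge: 1086×0.085 = 0.167×(inert gas in L), and the separation unit passes all inert gas, so inert gas in N = inert gas in L = 552.75 kg/h.
NH3 in N: m_A = 1086×0.915 + (1−0.167)·(1−0.787)·m_A, so m_A = 993.69/0.8226 = 1208 kg/h.
L = (1−0.787)×1208 + 552.75 = 810.06 kg/h.
Recycle P = (1−0.167)×810.06 = 674.78 kg/h.

674.8 kg/h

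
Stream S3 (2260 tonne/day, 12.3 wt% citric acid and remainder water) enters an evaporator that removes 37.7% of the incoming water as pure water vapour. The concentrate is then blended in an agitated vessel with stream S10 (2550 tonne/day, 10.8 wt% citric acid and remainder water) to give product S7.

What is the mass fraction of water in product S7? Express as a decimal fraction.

Vapour removed = 0.377×0.877×2260 = 747.22 tonne/day; concentrate = 1512.8 tonne/day.
water reaching the mixer = 1234.8 (from concentrate) + 2550×0.892 = 3509.4 tonne/day.
Product flow = 1512.8 + 2550 = 4062.8 tonne/day; water fraction = 0.864.

0.864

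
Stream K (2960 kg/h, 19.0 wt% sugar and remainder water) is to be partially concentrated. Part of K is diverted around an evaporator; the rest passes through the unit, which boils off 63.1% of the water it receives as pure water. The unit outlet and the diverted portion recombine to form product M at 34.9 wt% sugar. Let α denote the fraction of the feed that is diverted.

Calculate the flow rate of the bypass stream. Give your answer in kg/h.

All 2960×0.190 = 562.4 kg/h of sugar reaches M, so M = 562.4/0.349 = 1611.5 kg/h and vapour = 1348.5 kg/h.
The evaporator receives (1−α)·2960 of feed at 0.810 water and removes 0.631 of that water:
0.631×0.810×(1−α)×2960 = 1348.5
(1−α) = 1348.5/1512.9 = 0.8914;  α = 0.1086.
Bypass flow = 0.1086×2960 = 321.55 kg/h.

321.5 kg/h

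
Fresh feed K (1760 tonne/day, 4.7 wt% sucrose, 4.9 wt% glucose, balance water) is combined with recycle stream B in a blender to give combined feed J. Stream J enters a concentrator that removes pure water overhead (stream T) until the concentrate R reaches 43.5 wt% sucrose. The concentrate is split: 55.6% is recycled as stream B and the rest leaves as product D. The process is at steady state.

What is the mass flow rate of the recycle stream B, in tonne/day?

238.1 tonne/day

Overall sucrose balance (none leaves overhead): sucrose in fresh feed = sucrose in product, i.e. 1760×0.047 = (1−0.556)·R·0.435.
R = 82.72/(0.435×0.444) = 428.29 tonne/day.
Recycle B = 0.556×428.29 = 238.13 tonne/day.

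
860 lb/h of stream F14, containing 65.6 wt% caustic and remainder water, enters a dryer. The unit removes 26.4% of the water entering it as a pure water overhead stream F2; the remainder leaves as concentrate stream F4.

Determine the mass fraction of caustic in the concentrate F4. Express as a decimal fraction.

caustic is not removed: 860×0.656 = 564.16 lb/h of caustic enters F4.
water entering = 860×0.344 = 295.84 lb/h; overhead removed = 0.264×295.84 = 78.102 lb/h.
Concentrate = 860 − 78.102 = 781.9 lb/h.
Mass fraction = 564.16/781.9 = 0.722.

0.722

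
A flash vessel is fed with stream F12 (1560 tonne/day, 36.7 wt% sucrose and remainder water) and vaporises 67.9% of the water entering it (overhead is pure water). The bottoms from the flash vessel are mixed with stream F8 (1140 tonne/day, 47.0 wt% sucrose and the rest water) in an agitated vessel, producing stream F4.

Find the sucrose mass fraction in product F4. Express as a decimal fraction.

Vapour removed = 0.679×0.633×1560 = 670.5 tonne/day; concentrate = 889.5 tonne/day.
sucrose reaching the mixer = 572.52 (from concentrate) + 1140×0.470 = 1108.3 tonne/day.
Product flow = 889.5 + 1140 = 2029.5 tonne/day; sucrose fraction = 0.5461.

0.5461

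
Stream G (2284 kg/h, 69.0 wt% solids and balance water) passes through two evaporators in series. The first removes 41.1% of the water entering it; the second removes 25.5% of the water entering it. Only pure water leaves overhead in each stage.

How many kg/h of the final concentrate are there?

water in feed = 2284×0.310 = 708.04 kg/h.
After stage 1: water left = (1−0.411)×708.04 = 417.04; stream total = 1993 kg/h.
After stage 2: water left = (1−0.255)×417.04 = 310.69; final concentrate = 1886.7 kg/h.

1887 kg/h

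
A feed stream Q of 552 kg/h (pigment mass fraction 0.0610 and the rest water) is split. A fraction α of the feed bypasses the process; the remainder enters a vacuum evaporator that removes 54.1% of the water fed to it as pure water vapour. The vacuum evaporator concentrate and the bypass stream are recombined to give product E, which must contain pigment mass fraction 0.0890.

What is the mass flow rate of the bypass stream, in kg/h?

All 552×0.061 = 33.672 kg/h of pigment reaches E, so E = 33.672/0.089 = 378.34 kg/h and vapour = 173.66 kg/h.
The evaporator receives (1−α)·552 of feed at 0.939 water and removes 0.541 of that water:
0.541×0.939×(1−α)×552 = 173.66
(1−α) = 173.66/280.42 = 0.6193;  α = 0.3807.
Bypass flow = 0.3807×552 = 210.14 kg/h.

210.1 kg/h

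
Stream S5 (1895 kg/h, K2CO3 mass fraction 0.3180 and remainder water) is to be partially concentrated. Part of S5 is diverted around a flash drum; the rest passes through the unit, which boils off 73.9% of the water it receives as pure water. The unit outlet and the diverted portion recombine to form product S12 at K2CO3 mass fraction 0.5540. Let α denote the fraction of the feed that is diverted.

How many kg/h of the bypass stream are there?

293.3 kg/h

All 1895×0.318 = 602.61 kg/h of K2CO3 reaches S12, so S12 = 602.61/0.554 = 1087.7 kg/h and vapour = 807.26 kg/h.
The evaporator receives (1−α)·1895 of feed at 0.682 water and removes 0.739 of that water:
0.739×0.682×(1−α)×1895 = 807.26
(1−α) = 807.26/955.08 = 0.8452;  α = 0.1548.
Bypass flow = 0.1548×1895 = 293.29 kg/h.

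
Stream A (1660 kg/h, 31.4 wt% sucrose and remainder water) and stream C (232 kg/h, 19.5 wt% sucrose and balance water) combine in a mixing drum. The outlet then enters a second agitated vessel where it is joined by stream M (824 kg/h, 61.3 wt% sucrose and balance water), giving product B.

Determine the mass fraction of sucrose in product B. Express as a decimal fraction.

0.395

Overall, product flow = 2716 kg/h.
sucrose in = 1660×0.314 + 232×0.195 + 824×0.613 = 1071.6 kg/h.
sucrose fraction in B = 0.395.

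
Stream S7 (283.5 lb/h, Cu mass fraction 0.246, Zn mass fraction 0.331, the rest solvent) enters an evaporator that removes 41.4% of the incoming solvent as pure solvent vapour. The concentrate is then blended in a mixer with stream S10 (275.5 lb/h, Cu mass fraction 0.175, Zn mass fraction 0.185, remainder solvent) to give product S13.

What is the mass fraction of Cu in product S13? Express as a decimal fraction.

Vapour removed = 0.414×0.423×283.5 = 49.647 lb/h; concentrate = 233.85 lb/h.
Cu reaching the mixer = 69.741 (from concentrate) + 275.5×0.175 = 117.95 lb/h.
Product flow = 233.85 + 275.5 = 509.35 lb/h; Cu fraction = 0.232.

0.232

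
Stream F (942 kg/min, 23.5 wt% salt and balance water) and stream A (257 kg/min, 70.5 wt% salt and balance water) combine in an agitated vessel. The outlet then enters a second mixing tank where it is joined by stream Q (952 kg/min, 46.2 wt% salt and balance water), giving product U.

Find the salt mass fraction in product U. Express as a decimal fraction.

Overall, product flow = 2151 kg/min.
salt in = 942×0.235 + 257×0.705 + 952×0.462 = 842.38 kg/min.
salt fraction in U = 0.392.

0.392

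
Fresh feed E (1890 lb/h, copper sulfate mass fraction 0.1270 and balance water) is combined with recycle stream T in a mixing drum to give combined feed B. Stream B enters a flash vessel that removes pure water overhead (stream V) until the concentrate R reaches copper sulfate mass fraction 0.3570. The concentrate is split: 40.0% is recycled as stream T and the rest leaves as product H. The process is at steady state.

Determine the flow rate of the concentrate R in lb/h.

Overall copper sulfate balance (none leaves overhead): copper sulfate in fresh feed = copper sulfate in product, i.e. 1890×0.127 = (1−0.400)·R·0.357.
R = 240.03/(0.357×0.600) = 1120.6 lb/h.

1121 lb/h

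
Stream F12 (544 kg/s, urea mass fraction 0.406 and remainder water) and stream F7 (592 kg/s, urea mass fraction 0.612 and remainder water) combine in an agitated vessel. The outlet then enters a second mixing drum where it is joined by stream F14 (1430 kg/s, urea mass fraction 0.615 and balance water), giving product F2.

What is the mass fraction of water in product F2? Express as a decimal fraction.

Overall, product flow = 2566 kg/s.
water in = 544×0.594 + 592×0.388 + 1430×0.385 = 1103.4 kg/s.
water fraction in F2 = 0.430.

0.430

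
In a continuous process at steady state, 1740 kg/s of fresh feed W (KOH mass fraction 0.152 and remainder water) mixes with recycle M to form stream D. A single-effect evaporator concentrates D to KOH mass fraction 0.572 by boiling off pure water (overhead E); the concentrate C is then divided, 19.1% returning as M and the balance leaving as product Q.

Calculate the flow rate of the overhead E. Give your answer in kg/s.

Overall KOH balance (none leaves overhead): KOH in fresh feed = KOH in product, i.e. 1740×0.152 = (1−0.191)·C·0.572.
C = 264.48/(0.572×0.809) = 571.54 kg/s.
Recycle M = 0.191×571.54 = 109.16 kg/s.
Combined feed D = 1740 + 109.16 = 1849.2 kg/s.
Overhead E = D − C = 1849.2 − 571.54 = 1277.6 kg/s.

1278 kg/s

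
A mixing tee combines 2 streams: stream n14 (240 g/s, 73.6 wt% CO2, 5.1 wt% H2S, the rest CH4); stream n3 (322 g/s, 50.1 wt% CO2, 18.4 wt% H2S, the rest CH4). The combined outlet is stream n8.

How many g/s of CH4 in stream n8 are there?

152.6 g/s

CH4 out = CH4 in = 240×0.213 + 322×0.315 = 152.55 g/s.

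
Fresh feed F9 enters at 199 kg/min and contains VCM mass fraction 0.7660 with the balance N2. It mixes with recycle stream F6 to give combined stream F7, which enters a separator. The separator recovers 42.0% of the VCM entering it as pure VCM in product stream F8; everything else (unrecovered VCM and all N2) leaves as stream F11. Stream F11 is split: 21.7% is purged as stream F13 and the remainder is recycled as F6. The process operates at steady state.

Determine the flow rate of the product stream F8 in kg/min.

VCM in F7: m_A = 199×0.766 + (1−0.217)·(1−0.420)·m_A, so m_A = 152.43/0.5459 = 279.25 kg/min.
Product F8 = 0.420×279.25 = 117.29 kg/min.

117.3 kg/min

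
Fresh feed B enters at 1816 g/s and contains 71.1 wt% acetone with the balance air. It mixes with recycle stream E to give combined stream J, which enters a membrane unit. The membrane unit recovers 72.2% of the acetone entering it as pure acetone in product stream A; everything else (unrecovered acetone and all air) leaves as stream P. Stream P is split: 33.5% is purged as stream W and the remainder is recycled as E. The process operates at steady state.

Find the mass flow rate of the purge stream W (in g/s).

air enters only via B and leaves only via the purge: 1816×0.289 = 0.335×(air in P), and the membrane unit passes all air, so air in J = air in P = 1566.6 g/s.
acetone in J: m_A = 1816×0.711 + (1−0.335)·(1−0.722)·m_A, so m_A = 1291.2/0.8151 = 1584 g/s.
P = (1−0.722)×1584 + 1566.6 = 2007 g/s.
Purge W = 0.335×2007 = 672.34 g/s.

672.3 g/s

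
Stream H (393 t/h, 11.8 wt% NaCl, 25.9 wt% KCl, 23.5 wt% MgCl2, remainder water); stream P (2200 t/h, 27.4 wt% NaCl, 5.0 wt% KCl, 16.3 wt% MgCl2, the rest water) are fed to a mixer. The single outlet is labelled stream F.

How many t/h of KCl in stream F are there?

KCl out = KCl in = 393×0.259 + 2200×0.050 = 211.79 t/h.

211.8 t/h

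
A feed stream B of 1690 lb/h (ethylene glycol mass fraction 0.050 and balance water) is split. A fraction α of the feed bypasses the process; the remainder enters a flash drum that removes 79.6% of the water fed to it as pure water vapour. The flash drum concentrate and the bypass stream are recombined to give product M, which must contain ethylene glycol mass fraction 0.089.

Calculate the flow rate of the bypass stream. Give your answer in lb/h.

710.7 lb/h

All 1690×0.050 = 84.5 lb/h of ethylene glycol reaches M, so M = 84.5/0.089 = 949.44 lb/h and vapour = 740.56 lb/h.
The evaporator receives (1−α)·1690 of feed at 0.950 water and removes 0.796 of that water:
0.796×0.950×(1−α)×1690 = 740.56
(1−α) = 740.56/1278 = 0.5795;  α = 0.4205.
Bypass flow = 0.4205×1690 = 710.68 lb/h.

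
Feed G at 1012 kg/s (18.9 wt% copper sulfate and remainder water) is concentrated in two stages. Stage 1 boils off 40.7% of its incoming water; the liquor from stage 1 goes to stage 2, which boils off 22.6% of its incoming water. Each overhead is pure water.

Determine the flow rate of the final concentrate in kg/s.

568 kg/s

water in feed = 1012×0.811 = 820.73 kg/s.
After stage 1: water left = (1−0.407)×820.73 = 486.69; stream total = 677.96 kg/s.
After stage 2: water left = (1−0.226)×486.69 = 376.7; final concentrate = 567.97 kg/s.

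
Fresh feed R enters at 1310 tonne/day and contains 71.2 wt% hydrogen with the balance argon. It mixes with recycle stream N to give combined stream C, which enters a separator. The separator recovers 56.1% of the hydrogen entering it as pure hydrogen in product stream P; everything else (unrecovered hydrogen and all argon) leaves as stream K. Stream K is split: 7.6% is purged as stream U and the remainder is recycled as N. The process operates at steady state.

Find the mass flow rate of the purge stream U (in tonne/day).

429.6 tonne/day

argon enters only via R and leaves only via the purge: 1310×0.288 = 0.076×(argon in K), and the separator passes all argon, so argon in C = argon in K = 4964.2 tonne/day.
hydrogen in C: m_A = 1310×0.712 + (1−0.076)·(1−0.561)·m_A, so m_A = 932.72/0.5944 = 1569.3 tonne/day.
K = (1−0.561)×1569.3 + 4964.2 = 5653.1 tonne/day.
Purge U = 0.076×5653.1 = 429.64 tonne/day.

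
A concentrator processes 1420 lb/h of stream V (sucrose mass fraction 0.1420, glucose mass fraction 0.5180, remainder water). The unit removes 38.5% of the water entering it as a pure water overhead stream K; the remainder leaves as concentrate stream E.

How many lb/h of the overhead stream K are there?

water entering = 1420×0.340 = 482.8 lb/h; overhead removed = 0.385×482.8 = 185.88 lb/h.

185.9 lb/h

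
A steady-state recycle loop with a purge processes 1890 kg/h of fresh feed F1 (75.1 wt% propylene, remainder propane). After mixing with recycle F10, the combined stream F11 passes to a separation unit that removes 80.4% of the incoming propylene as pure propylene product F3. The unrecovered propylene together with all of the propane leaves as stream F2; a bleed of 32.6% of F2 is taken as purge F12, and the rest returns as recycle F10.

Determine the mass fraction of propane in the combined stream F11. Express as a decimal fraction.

propane enters only via F1 and leaves only via the purge: 1890×0.249 = 0.326×(propane in F2), and the separation unit passes all propane, so propane in F11 = propane in F2 = 1443.6 kg/h.
propylene in F11: m_A = 1890×0.751 + (1−0.326)·(1−0.804)·m_A, so m_A = 1419.4/0.8679 = 1635.4 kg/h.
F11 = 1635.4 + 1443.6 = 3079 kg/h.
propane fraction in F11 = 1443.6/3079 = 0.469.

0.469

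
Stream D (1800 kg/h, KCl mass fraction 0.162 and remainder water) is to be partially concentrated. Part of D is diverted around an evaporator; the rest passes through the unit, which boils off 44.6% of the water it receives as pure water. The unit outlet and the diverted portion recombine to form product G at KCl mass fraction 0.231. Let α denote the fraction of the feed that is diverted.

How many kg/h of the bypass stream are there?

361.4 kg/h

All 1800×0.162 = 291.6 kg/h of KCl reaches G, so G = 291.6/0.231 = 1262.3 kg/h and vapour = 537.66 kg/h.
The evaporator receives (1−α)·1800 of feed at 0.838 water and removes 0.446 of that water:
0.446×0.838×(1−α)×1800 = 537.66
(1−α) = 537.66/672.75 = 0.7992;  α = 0.2008.
Bypass flow = 0.2008×1800 = 361.43 kg/h.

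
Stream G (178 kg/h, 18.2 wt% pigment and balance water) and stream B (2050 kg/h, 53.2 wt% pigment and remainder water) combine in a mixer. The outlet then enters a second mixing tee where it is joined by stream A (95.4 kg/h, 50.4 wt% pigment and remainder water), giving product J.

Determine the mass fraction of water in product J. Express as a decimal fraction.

Overall, product flow = 2323.4 kg/h.
water in = 178×0.818 + 2050×0.468 + 95.4×0.496 = 1152.3 kg/h.
water fraction in J = 0.4960.

0.4960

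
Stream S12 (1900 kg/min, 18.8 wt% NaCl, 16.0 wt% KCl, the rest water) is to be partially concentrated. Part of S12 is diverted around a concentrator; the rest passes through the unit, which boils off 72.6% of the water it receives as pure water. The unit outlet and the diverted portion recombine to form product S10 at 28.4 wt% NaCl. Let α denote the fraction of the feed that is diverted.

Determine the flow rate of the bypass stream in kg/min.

All 1900×0.188 = 357.2 kg/min of NaCl reaches S10, so S10 = 357.2/0.284 = 1257.7 kg/min and vapour = 642.25 kg/min.
The evaporator receives (1−α)·1900 of feed at 0.652 water and removes 0.726 of that water:
0.726×0.652×(1−α)×1900 = 642.25
(1−α) = 642.25/899.37 = 0.7141;  α = 0.2859.
Bypass flow = 0.2859×1900 = 543.18 kg/min.

543.2 kg/min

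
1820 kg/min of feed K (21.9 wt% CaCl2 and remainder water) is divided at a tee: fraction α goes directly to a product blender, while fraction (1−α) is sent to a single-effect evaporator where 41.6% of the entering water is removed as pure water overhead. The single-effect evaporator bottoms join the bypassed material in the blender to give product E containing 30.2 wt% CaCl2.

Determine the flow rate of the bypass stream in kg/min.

280.4 kg/min

All 1820×0.219 = 398.58 kg/min of CaCl2 reaches E, so E = 398.58/0.302 = 1319.8 kg/min and vapour = 500.2 kg/min.
The evaporator receives (1−α)·1820 of feed at 0.781 water and removes 0.416 of that water:
0.416×0.781×(1−α)×1820 = 500.2
(1−α) = 500.2/591.31 = 0.8459;  α = 0.1541.
Bypass flow = 0.1541×1820 = 280.43 kg/min.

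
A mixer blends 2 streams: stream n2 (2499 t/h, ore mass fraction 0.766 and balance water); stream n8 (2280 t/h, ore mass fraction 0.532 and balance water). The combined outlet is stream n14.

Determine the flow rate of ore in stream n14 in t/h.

ore out = ore in = 2499×0.766 + 2280×0.532 = 3127.2 t/h.

3127 t/h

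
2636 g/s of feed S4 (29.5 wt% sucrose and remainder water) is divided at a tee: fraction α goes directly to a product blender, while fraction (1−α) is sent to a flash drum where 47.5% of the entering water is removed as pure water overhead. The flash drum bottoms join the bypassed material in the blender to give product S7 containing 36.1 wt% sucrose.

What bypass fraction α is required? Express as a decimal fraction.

All 2636×0.295 = 777.62 g/s of sucrose reaches S7, so S7 = 777.62/0.361 = 2154.1 g/s and vapour = 481.93 g/s.
The evaporator receives (1−α)·2636 of feed at 0.705 water and removes 0.475 of that water:
0.475×0.705×(1−α)×2636 = 481.93
(1−α) = 481.93/882.73 = 0.5460;  α = 0.4540.

0.454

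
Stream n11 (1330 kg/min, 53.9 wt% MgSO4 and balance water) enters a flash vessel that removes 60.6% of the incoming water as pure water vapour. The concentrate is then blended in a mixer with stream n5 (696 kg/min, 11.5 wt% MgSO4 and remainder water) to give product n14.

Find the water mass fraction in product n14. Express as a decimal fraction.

Vapour removed = 0.606×0.461×1330 = 371.56 kg/min; concentrate = 958.44 kg/min.
water reaching the mixer = 241.57 (from concentrate) + 696×0.885 = 857.53 kg/min.
Product flow = 958.44 + 696 = 1654.4 kg/min; water fraction = 0.5183.

0.5183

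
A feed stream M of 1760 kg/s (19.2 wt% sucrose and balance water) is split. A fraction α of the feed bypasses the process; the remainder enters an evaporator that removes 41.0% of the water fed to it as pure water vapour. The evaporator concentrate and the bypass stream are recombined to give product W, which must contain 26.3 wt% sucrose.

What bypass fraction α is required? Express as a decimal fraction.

0.185

All 1760×0.192 = 337.92 kg/s of sucrose reaches W, so W = 337.92/0.263 = 1284.9 kg/s and vapour = 475.13 kg/s.
The evaporator receives (1−α)·1760 of feed at 0.808 water and removes 0.410 of that water:
0.410×0.808×(1−α)×1760 = 475.13
(1−α) = 475.13/583.05 = 0.8149;  α = 0.1851.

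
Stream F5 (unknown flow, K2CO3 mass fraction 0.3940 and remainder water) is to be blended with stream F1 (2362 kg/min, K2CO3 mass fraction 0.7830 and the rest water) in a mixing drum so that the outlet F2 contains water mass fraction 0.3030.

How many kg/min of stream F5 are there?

670.4 kg/min

Let F5 be the unknown flow. Total out = 2362 + F5.
water balance: 512.55 + 0.606·F5 = 0.303·(2362 + F5)
(0.606 − 0.303)·F5 = 0.303×2362 − 512.55 = 203.13
F5 = 203.13 / 0.303 = 670.4 kg/min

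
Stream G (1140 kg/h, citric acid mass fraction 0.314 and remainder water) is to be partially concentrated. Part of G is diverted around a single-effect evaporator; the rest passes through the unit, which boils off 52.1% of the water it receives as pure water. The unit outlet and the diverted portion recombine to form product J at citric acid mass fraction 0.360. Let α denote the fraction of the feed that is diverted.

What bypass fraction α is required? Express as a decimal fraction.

All 1140×0.314 = 357.96 kg/h of citric acid reaches J, so J = 357.96/0.360 = 994.33 kg/h and vapour = 145.67 kg/h.
The evaporator receives (1−α)·1140 of feed at 0.686 water and removes 0.521 of that water:
0.521×0.686×(1−α)×1140 = 145.67
(1−α) = 145.67/407.44 = 0.3575;  α = 0.6425.

0.642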